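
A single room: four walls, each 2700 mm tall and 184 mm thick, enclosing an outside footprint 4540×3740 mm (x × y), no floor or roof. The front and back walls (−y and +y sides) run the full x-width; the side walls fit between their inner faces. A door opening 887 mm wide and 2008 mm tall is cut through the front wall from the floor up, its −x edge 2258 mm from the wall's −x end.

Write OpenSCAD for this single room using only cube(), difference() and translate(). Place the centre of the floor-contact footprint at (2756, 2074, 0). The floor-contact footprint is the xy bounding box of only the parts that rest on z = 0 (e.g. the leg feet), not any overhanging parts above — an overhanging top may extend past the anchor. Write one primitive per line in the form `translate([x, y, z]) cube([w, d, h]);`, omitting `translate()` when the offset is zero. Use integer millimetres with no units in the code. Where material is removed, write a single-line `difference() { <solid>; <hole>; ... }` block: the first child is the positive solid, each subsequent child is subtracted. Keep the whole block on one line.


difference() { translate([486, 204, 0]) cube([4540, 184, 2700]); translate([2744, 204, 0]) cube([887, 184, 2008]); }
translate([486, 3760, 0]) cube([4540, 184, 2700]);
translate([486, 388, 0]) cube([184, 3372, 2700]);
translate([4842, 388, 0]) cube([184, 3372, 2700]);


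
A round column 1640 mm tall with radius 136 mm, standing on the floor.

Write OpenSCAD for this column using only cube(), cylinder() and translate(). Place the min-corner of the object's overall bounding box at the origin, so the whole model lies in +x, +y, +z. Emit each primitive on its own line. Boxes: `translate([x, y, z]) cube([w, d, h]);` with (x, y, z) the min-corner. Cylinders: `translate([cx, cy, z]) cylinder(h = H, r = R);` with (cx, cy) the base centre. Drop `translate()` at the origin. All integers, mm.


translate([136, 136, 0]) cylinder(h = 1640, r = 136);


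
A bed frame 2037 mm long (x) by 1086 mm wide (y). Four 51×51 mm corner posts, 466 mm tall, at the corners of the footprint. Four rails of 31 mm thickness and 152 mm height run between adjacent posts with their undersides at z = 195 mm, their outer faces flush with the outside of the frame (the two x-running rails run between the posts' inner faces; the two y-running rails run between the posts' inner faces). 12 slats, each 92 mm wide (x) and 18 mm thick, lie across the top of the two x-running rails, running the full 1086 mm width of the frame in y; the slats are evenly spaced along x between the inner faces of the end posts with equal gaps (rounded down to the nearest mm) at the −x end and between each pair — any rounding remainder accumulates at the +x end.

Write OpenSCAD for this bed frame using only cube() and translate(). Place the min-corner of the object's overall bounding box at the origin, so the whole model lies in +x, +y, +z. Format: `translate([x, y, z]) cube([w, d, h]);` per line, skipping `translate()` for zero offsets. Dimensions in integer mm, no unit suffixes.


cube([51, 51, 466]);
translate([0, 1035, 0]) cube([51, 51, 466]);
translate([1986, 0, 0]) cube([51, 51, 466]);
translate([1986, 1035, 0]) cube([51, 51, 466]);
translate([51, 0, 195]) cube([1935, 31, 152]);
translate([51, 1055, 195]) cube([1935, 31, 152]);
translate([0, 51, 195]) cube([31, 984, 152]);
translate([2006, 51, 195]) cube([31, 984, 152]);
translate([114, 0, 347]) cube([92, 1086, 18]);
translate([269, 0, 347]) cube([92, 1086, 18]);
translate([424, 0, 347]) cube([92, 1086, 18]);
translate([579, 0, 347]) cube([92, 1086, 18]);
translate([734, 0, 347]) cube([92, 1086, 18]);
translate([889, 0, 347]) cube([92, 1086, 18]);
translate([1044, 0, 347]) cube([92, 1086, 18]);
translate([1199, 0, 347]) cube([92, 1086, 18]);
translate([1354, 0, 347]) cube([92, 1086, 18]);
translate([1509, 0, 347]) cube([92, 1086, 18]);
translate([1664, 0, 347]) cube([92, 1086, 18]);
translate([1819, 0, 347]) cube([92, 1086, 18]);


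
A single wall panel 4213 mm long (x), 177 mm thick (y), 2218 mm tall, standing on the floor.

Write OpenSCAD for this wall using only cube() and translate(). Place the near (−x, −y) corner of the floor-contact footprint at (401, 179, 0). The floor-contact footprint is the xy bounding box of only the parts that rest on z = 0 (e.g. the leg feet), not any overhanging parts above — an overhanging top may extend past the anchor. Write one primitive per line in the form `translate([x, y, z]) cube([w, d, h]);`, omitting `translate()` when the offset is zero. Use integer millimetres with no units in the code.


translate([401, 179, 0]) cube([4213, 177, 2218]);


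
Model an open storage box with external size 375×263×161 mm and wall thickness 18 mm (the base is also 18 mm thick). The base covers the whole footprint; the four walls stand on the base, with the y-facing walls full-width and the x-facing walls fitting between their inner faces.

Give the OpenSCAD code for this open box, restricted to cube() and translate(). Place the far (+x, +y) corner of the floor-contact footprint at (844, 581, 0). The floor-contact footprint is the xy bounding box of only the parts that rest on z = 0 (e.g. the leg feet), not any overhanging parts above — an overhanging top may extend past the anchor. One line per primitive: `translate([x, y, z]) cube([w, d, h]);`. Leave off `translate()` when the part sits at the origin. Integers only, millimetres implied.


translate([469, 318, 0]) cube([375, 263, 18]);
translate([469, 318, 18]) cube([375, 18, 143]);
translate([469, 563, 18]) cube([375, 18, 143]);
translate([469, 336, 18]) cube([18, 227, 143]);
translate([826, 336, 18]) cube([18, 227, 143]);


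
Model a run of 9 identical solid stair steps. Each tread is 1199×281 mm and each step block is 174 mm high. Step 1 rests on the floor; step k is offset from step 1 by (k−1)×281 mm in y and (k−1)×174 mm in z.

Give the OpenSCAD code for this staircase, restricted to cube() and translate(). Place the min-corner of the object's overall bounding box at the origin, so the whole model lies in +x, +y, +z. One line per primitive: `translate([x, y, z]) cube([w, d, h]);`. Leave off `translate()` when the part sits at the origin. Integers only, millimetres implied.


cube([1199, 281, 174]);
translate([0, 281, 174]) cube([1199, 281, 174]);
translate([0, 562, 348]) cube([1199, 281, 174]);
translate([0, 843, 522]) cube([1199, 281, 174]);
translate([0, 1124, 696]) cube([1199, 281, 174]);
translate([0, 1405, 870]) cube([1199, 281, 174]);
translate([0, 1686, 1044]) cube([1199, 281, 174]);
translate([0, 1967, 1218]) cube([1199, 281, 174]);
translate([0, 2248, 1392]) cube([1199, 281, 174]);


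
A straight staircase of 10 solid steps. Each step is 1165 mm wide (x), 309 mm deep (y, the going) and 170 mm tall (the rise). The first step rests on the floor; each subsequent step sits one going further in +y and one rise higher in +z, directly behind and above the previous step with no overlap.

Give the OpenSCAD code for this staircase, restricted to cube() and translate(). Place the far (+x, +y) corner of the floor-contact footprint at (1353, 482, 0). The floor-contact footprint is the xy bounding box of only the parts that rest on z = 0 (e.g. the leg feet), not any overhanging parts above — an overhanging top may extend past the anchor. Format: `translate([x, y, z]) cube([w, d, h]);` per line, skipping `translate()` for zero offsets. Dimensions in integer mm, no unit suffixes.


translate([188, 173, 0]) cube([1165, 309, 170]);
translate([188, 482, 170]) cube([1165, 309, 170]);
translate([188, 791, 340]) cube([1165, 309, 170]);
translate([188, 1100, 510]) cube([1165, 309, 170]);
translate([188, 1409, 680]) cube([1165, 309, 170]);
translate([188, 1718, 850]) cube([1165, 309, 170]);
translate([188, 2027, 1020]) cube([1165, 309, 170]);
translate([188, 2336, 1190]) cube([1165, 309, 170]);
translate([188, 2645, 1360]) cube([1165, 309, 170]);
translate([188, 2954, 1530]) cube([1165, 309, 170]);


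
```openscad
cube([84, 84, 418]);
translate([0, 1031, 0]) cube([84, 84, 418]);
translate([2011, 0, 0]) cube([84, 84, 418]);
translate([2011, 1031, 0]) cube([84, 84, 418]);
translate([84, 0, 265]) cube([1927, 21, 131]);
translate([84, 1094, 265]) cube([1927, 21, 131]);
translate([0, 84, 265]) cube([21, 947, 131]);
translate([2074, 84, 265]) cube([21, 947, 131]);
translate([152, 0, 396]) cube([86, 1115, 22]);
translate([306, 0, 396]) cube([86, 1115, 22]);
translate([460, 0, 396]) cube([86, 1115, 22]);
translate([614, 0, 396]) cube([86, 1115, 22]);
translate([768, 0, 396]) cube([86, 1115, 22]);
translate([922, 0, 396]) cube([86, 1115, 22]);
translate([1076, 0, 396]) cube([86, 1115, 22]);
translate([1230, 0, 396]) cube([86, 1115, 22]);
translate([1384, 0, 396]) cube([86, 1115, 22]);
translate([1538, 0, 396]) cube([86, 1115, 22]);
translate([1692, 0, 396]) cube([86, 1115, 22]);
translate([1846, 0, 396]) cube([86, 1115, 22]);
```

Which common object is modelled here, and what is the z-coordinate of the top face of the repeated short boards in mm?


A bed frame. The slat-top height is 418 mm.

Four posts, four rails, and a row of slats — a bed frame. Slats sit on the rails at z = 265 + 131 = 396; with slat thickness 22, the top is 418 mm.


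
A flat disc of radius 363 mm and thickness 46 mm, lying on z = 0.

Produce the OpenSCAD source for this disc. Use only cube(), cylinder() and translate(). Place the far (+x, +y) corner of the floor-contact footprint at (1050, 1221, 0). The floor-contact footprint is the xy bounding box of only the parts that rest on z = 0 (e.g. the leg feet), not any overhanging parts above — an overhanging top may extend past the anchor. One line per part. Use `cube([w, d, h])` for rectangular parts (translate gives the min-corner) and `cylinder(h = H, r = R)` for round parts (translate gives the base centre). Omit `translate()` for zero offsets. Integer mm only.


translate([687, 858, 0]) cylinder(h = 46, r = 363);


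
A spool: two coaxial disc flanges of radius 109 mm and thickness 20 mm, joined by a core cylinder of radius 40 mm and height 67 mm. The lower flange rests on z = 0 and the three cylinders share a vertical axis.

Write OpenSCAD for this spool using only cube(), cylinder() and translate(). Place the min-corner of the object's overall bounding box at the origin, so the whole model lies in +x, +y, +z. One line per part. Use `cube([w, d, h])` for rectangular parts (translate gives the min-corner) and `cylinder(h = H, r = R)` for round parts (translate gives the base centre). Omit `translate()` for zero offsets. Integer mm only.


translate([109, 109, 0]) cylinder(h = 20, r = 109);
translate([109, 109, 20]) cylinder(h = 67, r = 40);
translate([109, 109, 87]) cylinder(h = 20, r = 109);


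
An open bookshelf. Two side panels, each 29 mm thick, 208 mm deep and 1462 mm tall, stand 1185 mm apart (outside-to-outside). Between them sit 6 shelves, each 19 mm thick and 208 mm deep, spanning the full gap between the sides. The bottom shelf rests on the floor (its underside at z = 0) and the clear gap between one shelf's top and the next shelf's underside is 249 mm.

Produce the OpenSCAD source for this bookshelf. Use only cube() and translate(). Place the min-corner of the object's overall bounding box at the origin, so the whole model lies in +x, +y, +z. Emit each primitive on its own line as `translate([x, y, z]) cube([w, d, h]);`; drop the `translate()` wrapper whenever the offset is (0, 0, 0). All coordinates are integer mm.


cube([29, 208, 1462]);
translate([1156, 0, 0]) cube([29, 208, 1462]);
translate([29, 0, 0]) cube([1127, 208, 19]);
translate([29, 0, 268]) cube([1127, 208, 19]);
translate([29, 0, 536]) cube([1127, 208, 19]);
translate([29, 0, 804]) cube([1127, 208, 19]);
translate([29, 0, 1072]) cube([1127, 208, 19]);
translate([29, 0, 1340]) cube([1127, 208, 19]);


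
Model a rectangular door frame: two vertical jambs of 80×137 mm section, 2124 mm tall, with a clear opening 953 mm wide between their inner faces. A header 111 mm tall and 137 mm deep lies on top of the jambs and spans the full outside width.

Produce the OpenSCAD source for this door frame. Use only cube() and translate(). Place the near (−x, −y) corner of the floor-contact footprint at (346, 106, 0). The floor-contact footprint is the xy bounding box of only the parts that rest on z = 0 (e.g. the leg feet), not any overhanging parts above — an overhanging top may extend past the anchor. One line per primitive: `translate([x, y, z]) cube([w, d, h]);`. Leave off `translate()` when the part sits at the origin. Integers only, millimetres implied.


translate([346, 106, 0]) cube([80, 137, 2124]);
translate([1379, 106, 0]) cube([80, 137, 2124]);
translate([346, 106, 2124]) cube([1113, 137, 111]);


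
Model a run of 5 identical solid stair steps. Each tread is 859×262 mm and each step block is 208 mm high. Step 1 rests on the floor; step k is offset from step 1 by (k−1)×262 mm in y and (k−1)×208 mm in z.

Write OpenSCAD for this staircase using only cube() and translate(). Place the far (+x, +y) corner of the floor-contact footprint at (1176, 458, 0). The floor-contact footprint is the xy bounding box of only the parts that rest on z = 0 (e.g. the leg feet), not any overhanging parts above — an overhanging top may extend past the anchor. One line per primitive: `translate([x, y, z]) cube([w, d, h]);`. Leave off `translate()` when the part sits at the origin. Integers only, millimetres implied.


translate([317, 196, 0]) cube([859, 262, 208]);
translate([317, 458, 208]) cube([859, 262, 208]);
translate([317, 720, 416]) cube([859, 262, 208]);
translate([317, 982, 624]) cube([859, 262, 208]);
translate([317, 1244, 832]) cube([859, 262, 208]);


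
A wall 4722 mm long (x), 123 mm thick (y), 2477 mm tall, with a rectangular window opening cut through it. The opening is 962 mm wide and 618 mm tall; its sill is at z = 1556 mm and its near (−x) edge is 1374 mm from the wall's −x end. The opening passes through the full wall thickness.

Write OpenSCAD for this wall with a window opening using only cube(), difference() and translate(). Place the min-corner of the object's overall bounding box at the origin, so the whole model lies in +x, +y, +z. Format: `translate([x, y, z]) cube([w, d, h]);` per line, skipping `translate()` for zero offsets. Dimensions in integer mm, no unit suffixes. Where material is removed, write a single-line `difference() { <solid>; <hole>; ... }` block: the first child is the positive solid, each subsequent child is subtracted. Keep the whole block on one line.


difference() { cube([4722, 123, 2477]); translate([1374, 0, 1556]) cube([962, 123, 618]); }


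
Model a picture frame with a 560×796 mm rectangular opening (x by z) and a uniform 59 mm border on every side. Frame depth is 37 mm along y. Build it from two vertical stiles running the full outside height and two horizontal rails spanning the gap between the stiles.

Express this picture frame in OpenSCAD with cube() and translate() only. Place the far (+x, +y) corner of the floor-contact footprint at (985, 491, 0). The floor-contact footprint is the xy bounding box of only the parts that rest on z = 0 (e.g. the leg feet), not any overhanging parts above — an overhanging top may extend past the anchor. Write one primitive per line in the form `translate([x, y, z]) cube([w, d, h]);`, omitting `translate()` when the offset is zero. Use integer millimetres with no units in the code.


translate([307, 454, 0]) cube([59, 37, 914]);
translate([926, 454, 0]) cube([59, 37, 914]);
translate([366, 454, 0]) cube([560, 37, 59]);
translate([366, 454, 855]) cube([560, 37, 59]);


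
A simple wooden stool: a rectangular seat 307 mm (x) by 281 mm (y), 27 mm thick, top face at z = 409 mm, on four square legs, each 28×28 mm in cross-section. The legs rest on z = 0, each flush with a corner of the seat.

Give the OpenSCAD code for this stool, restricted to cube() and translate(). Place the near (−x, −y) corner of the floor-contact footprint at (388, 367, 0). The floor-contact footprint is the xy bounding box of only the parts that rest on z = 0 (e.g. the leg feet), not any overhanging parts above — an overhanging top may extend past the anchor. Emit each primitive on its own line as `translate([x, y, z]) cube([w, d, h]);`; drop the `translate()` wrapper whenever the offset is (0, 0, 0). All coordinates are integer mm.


translate([388, 367, 382]) cube([307, 281, 27]);
translate([388, 367, 0]) cube([28, 28, 382]);
translate([667, 367, 0]) cube([28, 28, 382]);
translate([388, 620, 0]) cube([28, 28, 382]);
translate([667, 620, 0]) cube([28, 28, 382]);


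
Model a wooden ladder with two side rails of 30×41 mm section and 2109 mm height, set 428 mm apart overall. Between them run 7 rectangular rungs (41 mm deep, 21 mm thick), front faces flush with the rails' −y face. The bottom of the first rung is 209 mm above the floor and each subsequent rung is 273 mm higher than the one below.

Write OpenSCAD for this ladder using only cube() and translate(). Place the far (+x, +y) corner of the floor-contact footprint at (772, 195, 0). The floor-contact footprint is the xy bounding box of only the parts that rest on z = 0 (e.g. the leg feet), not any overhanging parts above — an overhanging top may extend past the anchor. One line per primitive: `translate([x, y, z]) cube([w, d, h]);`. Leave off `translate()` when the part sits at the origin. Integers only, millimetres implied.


translate([344, 154, 0]) cube([30, 41, 2109]);
translate([742, 154, 0]) cube([30, 41, 2109]);
translate([374, 154, 209]) cube([368, 41, 21]);
translate([374, 154, 482]) cube([368, 41, 21]);
translate([374, 154, 755]) cube([368, 41, 21]);
translate([374, 154, 1028]) cube([368, 41, 21]);
translate([374, 154, 1301]) cube([368, 41, 21]);
translate([374, 154, 1574]) cube([368, 41, 21]);
translate([374, 154, 1847]) cube([368, 41, 21]);


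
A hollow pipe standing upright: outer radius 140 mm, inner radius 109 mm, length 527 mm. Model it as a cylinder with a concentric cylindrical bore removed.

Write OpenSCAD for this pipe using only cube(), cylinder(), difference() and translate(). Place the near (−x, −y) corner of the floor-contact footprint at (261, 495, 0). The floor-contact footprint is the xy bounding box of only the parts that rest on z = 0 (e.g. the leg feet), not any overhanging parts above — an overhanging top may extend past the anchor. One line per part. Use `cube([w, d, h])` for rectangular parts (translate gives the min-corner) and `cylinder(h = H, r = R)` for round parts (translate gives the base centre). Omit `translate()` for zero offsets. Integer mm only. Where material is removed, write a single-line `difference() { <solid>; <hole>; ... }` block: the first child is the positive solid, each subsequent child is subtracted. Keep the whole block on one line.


difference() { translate([401, 635, 0]) cylinder(h = 527, r = 140); translate([401, 635, 0]) cylinder(h = 527, r = 109); }


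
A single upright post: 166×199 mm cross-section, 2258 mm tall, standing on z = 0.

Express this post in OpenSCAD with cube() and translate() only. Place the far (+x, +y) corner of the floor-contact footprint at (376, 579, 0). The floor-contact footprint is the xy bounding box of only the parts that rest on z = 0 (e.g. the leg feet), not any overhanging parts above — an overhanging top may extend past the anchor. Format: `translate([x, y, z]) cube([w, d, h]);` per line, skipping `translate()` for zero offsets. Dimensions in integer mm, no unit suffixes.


translate([210, 380, 0]) cube([166, 199, 2258]);


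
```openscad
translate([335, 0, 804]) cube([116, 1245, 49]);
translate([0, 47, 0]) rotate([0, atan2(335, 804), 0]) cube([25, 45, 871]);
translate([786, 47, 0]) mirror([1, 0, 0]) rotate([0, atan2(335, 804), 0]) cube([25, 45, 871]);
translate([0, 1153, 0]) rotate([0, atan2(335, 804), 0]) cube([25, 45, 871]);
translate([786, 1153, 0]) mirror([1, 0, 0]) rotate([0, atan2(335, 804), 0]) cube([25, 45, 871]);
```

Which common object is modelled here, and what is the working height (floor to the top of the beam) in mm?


A sawhorse. The overall height is 853 mm.

A beam across two mirrored pairs of raked legs — a sawhorse. The beam's underside is at z = 804 (matching the legs' vertical rise in atan2(335, 804)) and the beam is 49 mm tall, so its top is at 804 + 49 = 853 mm. The raked legs top out at the beam's underside, so that is the highest point.


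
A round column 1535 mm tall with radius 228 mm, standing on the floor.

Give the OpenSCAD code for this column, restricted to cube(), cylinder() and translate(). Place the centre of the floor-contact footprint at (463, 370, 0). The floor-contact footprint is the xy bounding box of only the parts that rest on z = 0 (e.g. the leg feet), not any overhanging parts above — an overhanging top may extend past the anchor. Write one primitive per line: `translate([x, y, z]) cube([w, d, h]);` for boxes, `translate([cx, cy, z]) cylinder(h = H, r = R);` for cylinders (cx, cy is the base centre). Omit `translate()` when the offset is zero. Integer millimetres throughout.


translate([463, 370, 0]) cylinder(h = 1535, r = 228);


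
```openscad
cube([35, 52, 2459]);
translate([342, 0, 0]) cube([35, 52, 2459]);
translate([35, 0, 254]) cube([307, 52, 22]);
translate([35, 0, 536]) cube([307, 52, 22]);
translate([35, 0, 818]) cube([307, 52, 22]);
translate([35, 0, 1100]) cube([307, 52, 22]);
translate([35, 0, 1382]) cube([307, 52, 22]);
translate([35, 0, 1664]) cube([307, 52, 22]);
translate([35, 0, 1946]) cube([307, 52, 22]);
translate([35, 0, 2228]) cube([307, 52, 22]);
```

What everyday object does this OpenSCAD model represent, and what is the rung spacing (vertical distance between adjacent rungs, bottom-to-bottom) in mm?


A ladder. The rung spacing is 282 mm.

Two tall 35×52 posts with 8 short bars between them — a ladder. Adjacent rungs sit at z = 254 and z = 536, so the spacing is 536 − 254 = 282 mm.


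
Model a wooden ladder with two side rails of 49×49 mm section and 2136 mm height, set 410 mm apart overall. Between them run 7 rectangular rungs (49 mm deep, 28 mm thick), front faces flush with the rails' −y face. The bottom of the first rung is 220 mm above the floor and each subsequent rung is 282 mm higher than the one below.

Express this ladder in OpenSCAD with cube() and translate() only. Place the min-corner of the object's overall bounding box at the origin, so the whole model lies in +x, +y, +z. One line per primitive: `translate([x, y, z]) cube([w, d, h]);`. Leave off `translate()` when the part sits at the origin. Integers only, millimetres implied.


cube([49, 49, 2136]);
translate([361, 0, 0]) cube([49, 49, 2136]);
translate([49, 0, 220]) cube([312, 49, 28]);
translate([49, 0, 502]) cube([312, 49, 28]);
translate([49, 0, 784]) cube([312, 49, 28]);
translate([49, 0, 1066]) cube([312, 49, 28]);
translate([49, 0, 1348]) cube([312, 49, 28]);
translate([49, 0, 1630]) cube([312, 49, 28]);
translate([49, 0, 1912]) cube([312, 49, 28]);


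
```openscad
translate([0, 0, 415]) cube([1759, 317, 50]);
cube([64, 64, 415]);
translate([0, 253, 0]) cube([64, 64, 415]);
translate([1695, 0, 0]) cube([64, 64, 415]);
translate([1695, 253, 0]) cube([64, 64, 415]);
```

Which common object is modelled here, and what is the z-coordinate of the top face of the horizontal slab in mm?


A bench. The seat-top height is 465 mm.

A long slab on four corner posts — a bench. The slab sits at z = 415 with thickness 50, so the top is 415 + 50 = 465 mm.


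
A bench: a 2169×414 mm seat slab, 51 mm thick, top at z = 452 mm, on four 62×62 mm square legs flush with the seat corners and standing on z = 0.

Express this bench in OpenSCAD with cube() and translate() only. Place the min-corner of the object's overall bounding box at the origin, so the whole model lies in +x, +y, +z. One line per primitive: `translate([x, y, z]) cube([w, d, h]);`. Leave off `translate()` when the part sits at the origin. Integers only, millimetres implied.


// leg_h = 452 − 51 = 401
translate([0, 0, 401]) cube([2169, 414, 51]);
cube([62, 62, 401]);
translate([0, 352, 0]) cube([62, 62, 401]);
translate([2107, 0, 0]) cube([62, 62, 401]);
translate([2107, 352, 0]) cube([62, 62, 401]);


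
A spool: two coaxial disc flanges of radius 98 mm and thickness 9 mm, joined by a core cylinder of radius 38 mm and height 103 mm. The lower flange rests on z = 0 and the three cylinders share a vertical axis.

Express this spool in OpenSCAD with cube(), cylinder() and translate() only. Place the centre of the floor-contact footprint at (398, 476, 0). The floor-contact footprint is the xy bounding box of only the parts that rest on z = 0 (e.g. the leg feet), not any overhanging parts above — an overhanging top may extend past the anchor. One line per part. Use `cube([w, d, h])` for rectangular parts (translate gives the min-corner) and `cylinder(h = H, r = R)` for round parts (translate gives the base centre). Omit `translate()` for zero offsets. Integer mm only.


translate([398, 476, 0]) cylinder(h = 9, r = 98);
translate([398, 476, 9]) cylinder(h = 103, r = 38);
translate([398, 476, 112]) cylinder(h = 9, r = 98);


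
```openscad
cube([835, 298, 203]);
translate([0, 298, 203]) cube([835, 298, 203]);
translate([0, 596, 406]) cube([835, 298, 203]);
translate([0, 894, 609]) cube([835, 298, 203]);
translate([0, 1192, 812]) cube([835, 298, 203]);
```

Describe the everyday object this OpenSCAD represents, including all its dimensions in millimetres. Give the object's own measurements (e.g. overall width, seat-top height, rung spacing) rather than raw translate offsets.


A straight staircase of 5 solid steps. Each step is 835 mm wide (x), 298 mm deep (y, the going) and 203 mm tall (the rise). The first step rests on the floor; each subsequent step sits one going further in +y and one rise higher in +z, directly behind and above the previous step with no overlap.


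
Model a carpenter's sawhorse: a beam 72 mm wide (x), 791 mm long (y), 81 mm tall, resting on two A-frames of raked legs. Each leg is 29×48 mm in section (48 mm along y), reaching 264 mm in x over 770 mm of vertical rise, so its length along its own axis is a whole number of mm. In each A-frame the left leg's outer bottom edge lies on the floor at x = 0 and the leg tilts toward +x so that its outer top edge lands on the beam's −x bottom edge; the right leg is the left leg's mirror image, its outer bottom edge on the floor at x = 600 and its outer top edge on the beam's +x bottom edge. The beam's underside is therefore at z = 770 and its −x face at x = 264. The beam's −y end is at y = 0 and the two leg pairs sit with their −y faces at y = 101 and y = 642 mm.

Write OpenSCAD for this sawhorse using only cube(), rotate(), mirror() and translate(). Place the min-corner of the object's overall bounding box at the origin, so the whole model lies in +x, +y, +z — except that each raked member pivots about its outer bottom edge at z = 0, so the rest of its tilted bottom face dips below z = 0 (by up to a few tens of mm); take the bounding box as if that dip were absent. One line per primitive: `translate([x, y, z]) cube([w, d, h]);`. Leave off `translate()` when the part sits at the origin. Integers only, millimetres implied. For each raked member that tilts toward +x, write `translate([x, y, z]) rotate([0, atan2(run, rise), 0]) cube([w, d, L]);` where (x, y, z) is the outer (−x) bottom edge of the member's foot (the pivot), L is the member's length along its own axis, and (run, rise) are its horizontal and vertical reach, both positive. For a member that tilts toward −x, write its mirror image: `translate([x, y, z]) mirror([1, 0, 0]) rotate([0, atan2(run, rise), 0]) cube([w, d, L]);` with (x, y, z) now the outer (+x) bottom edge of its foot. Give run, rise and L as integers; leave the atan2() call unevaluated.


translate([264, 0, 770]) cube([72, 791, 81]);
translate([0, 101, 0]) rotate([0, atan2(264, 770), 0]) cube([29, 48, 814]);
translate([600, 101, 0]) mirror([1, 0, 0]) rotate([0, atan2(264, 770), 0]) cube([29, 48, 814]);
translate([0, 642, 0]) rotate([0, atan2(264, 770), 0]) cube([29, 48, 814]);
translate([600, 642, 0]) mirror([1, 0, 0]) rotate([0, atan2(264, 770), 0]) cube([29, 48, 814]);


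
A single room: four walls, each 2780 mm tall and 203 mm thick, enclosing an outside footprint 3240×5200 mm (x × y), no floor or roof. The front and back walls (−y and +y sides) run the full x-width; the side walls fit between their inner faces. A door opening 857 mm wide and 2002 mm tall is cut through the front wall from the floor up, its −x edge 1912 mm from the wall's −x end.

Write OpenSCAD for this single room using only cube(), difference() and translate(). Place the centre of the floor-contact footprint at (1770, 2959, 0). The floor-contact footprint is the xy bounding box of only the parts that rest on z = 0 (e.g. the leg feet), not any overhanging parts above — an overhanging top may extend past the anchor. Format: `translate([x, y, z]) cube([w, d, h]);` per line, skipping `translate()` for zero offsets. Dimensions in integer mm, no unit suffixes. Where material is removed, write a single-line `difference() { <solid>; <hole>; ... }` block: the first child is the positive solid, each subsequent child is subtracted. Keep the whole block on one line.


difference() { translate([150, 359, 0]) cube([3240, 203, 2780]); translate([2062, 359, 0]) cube([857, 203, 2002]); }
translate([150, 5356, 0]) cube([3240, 203, 2780]);
translate([150, 562, 0]) cube([203, 4794, 2780]);
translate([3187, 562, 0]) cube([203, 4794, 2780]);


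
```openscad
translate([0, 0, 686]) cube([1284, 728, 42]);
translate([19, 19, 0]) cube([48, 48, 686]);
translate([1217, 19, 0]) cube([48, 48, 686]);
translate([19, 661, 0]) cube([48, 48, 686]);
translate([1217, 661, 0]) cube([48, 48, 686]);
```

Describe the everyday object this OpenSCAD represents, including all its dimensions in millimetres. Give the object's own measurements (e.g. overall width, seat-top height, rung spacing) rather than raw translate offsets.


A table: top 1284 mm (x) × 728 mm (y), 42 mm thick, upper face at z = 728 mm, on four 48×48 mm square legs, each inset 19 mm from the nearest pair of top edges from z = 0 to the bottom of the top.


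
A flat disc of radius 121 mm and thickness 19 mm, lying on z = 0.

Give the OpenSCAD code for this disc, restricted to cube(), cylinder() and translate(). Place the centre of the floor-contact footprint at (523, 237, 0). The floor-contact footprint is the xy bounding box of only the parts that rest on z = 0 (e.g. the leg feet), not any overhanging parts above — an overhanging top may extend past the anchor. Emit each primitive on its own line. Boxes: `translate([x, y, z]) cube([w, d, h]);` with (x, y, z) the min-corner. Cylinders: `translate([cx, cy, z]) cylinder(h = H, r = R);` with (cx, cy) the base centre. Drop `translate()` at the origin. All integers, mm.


translate([523, 237, 0]) cylinder(h = 19, r = 121);


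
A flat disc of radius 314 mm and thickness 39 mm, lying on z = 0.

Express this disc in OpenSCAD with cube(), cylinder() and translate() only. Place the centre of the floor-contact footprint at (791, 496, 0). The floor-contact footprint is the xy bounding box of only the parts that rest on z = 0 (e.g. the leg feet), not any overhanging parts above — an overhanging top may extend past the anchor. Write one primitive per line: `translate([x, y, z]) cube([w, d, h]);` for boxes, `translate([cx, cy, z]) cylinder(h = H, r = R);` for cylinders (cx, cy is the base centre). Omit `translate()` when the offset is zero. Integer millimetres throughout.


translate([791, 496, 0]) cylinder(h = 39, r = 314);


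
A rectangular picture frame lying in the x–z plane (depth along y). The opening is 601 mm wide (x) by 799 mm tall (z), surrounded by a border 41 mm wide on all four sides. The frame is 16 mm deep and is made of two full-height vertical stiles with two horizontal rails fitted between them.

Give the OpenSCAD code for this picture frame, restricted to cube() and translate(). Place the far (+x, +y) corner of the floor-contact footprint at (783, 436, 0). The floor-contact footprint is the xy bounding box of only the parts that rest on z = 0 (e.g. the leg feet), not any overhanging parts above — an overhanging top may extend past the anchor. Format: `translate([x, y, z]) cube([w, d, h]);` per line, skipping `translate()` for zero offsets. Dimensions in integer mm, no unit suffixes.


translate([100, 420, 0]) cube([41, 16, 881]);
translate([742, 420, 0]) cube([41, 16, 881]);
translate([141, 420, 0]) cube([601, 16, 41]);
translate([141, 420, 840]) cube([601, 16, 41]);


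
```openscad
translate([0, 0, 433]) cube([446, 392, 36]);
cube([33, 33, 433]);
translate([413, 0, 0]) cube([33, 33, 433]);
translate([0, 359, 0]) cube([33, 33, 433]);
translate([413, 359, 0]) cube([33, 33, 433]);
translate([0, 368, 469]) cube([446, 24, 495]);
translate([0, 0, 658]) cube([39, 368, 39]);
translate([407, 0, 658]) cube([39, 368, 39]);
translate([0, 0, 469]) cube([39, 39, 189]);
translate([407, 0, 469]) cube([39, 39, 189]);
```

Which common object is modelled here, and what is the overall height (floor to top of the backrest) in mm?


A chair. The overall height is 964 mm.

A slab on four corner posts with a tall panel at the back — a chair. The seat slab sits at z = 433 with thickness 36, and the 495 mm backrest starts at the seat top, so the overall height is 433 + 36 + 495 = 964 mm.


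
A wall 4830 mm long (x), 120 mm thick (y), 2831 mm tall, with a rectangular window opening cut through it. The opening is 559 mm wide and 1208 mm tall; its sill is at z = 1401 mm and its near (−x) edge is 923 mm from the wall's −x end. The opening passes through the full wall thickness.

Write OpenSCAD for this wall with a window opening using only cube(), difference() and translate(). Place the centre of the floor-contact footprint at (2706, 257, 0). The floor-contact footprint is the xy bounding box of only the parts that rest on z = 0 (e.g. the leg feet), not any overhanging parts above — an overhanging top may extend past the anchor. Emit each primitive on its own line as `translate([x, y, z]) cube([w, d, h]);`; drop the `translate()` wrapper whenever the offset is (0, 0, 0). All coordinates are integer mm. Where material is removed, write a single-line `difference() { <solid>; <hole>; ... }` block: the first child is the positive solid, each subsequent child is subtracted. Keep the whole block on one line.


difference() { translate([291, 197, 0]) cube([4830, 120, 2831]); translate([1214, 197, 1401]) cube([559, 120, 1208]); }


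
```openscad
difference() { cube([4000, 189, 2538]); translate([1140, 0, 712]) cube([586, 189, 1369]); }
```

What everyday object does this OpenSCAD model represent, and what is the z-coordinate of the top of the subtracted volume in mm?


A wall with a window opening. The window head height is 2081 mm.

A wall with a rectangular opening subtracted — a window. Sill at z = 712, opening 1369 mm tall, so the head is at 712 + 1369 = 2081 mm.


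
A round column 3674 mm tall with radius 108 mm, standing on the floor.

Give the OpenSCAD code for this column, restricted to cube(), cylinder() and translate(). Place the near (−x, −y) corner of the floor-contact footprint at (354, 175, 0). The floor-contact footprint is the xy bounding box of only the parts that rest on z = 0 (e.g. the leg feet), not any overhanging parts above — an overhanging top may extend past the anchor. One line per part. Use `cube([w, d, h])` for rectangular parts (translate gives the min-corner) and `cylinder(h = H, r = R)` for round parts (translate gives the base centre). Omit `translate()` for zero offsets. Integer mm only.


translate([462, 283, 0]) cylinder(h = 3674, r = 108);


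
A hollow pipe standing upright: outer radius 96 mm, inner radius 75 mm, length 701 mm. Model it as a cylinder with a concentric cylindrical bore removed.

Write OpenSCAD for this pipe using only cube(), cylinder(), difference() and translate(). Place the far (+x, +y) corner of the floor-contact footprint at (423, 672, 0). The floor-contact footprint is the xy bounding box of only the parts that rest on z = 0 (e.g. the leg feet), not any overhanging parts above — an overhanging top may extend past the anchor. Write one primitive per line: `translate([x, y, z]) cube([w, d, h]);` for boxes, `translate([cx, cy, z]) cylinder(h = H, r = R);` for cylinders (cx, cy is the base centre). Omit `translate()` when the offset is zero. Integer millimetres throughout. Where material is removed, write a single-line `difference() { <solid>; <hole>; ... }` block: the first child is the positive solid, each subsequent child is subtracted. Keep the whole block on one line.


difference() { translate([327, 576, 0]) cylinder(h = 701, r = 96); translate([327, 576, 0]) cylinder(h = 701, r = 75); }


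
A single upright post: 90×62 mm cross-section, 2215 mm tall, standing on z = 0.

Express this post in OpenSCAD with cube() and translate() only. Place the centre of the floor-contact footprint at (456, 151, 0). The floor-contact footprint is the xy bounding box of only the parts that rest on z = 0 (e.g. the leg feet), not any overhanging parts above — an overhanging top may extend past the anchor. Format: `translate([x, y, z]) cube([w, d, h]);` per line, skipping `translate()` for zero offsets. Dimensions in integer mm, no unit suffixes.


translate([411, 120, 0]) cube([90, 62, 2215]);


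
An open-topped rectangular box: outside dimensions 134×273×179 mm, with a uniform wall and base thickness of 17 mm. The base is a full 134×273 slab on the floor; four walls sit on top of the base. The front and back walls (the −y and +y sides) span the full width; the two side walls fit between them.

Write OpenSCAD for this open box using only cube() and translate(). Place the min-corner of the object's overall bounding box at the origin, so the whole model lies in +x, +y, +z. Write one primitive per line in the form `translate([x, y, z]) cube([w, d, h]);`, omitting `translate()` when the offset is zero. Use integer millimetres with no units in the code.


cube([134, 273, 17]);
translate([0, 0, 17]) cube([134, 17, 162]);
translate([0, 256, 17]) cube([134, 17, 162]);
translate([0, 17, 17]) cube([17, 239, 162]);
translate([117, 17, 17]) cube([17, 239, 162]);


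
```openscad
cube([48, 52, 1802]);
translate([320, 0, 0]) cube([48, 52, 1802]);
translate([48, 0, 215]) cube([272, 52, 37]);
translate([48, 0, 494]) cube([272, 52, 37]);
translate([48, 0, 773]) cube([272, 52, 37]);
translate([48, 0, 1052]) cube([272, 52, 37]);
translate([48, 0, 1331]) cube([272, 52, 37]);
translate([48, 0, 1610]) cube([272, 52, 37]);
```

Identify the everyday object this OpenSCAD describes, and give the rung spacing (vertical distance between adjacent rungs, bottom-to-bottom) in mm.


A ladder. The rung spacing is 279 mm.

Two tall 48×52 posts with 6 short bars between them — a ladder. Adjacent rungs sit at z = 215 and z = 494, so the spacing is 494 − 215 = 279 mm.


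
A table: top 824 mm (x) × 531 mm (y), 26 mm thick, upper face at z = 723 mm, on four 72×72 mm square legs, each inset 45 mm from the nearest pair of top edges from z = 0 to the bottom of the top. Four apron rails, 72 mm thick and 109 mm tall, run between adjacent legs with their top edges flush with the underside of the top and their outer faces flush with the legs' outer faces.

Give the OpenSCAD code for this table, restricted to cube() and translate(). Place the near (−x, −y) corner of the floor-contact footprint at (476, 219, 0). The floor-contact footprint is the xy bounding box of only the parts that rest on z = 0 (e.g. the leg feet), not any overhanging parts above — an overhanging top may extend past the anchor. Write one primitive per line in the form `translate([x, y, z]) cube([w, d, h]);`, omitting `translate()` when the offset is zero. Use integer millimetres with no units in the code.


translate([431, 174, 697]) cube([824, 531, 26]);
translate([476, 219, 0]) cube([72, 72, 697]);
translate([1138, 219, 0]) cube([72, 72, 697]);
translate([476, 588, 0]) cube([72, 72, 697]);
translate([1138, 588, 0]) cube([72, 72, 697]);
translate([548, 219, 588]) cube([590, 72, 109]);
translate([548, 588, 588]) cube([590, 72, 109]);
translate([476, 291, 588]) cube([72, 297, 109]);
translate([1138, 291, 588]) cube([72, 297, 109]);
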